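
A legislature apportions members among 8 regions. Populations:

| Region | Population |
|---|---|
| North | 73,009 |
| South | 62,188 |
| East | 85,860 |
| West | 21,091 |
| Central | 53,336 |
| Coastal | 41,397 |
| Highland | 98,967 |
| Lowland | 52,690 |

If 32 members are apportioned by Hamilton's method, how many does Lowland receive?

The standard divisor is 488538/32 ≈ 15266.812.
Standard quotas: North 4.7822, South 4.0734, East 5.6240, West 1.3815, Central 3.4936, Coastal 2.7116, Highland 6.4825, Lowland 3.4513.
Lower quotas: North 4, South 4, East 5, West 1, Central 3, Coastal 2, Highland 6, Lowland 3 (sum 28, leaving 4 seats).
Remainders in descending order: North 0.7822, Coastal 0.7116, East 0.6240, Central 0.4936, Highland 0.4825, Lowland 0.4513, West 0.3815, South 0.0734.
The surplus seats go to North, Coastal, East, Central.
Lowland receives 3.

3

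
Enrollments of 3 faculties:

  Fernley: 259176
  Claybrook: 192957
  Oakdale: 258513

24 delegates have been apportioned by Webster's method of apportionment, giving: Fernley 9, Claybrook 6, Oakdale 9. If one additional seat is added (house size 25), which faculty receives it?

Claybrook

Priority for the next seat is population ÷ (current seats + 0.5).
Priorities: Fernley 27281.684, Claybrook 29685.692, Oakdale 27211.895.
Highest priority: Claybrook.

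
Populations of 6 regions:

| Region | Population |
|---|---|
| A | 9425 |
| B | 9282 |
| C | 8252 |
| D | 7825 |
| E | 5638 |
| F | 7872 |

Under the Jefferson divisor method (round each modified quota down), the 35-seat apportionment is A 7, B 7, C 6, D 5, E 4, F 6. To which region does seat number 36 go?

Priority for the next seat is population ÷ (current seats + 1).
Priorities: A 1178.125, B 1160.250, C 1178.857, D 1304.167, E 1127.600, F 1124.571.
Highest priority: D.

D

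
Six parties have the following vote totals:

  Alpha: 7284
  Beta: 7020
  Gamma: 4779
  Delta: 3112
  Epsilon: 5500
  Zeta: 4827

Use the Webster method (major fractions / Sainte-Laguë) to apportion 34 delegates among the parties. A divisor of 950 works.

With modified divisor 950: modified quotas Alpha 7.667, Beta 7.389, Gamma 5.031, Delta 3.276, Epsilon 5.789, Zeta 5.081.
Rounding to the nearest integer: Alpha 8, Beta 7, Gamma 5, Delta 3, Epsilon 6, Zeta 5 (total 34).

Alpha 8, Beta 7, Gamma 5, Delta 3, Epsilon 6, Zeta 5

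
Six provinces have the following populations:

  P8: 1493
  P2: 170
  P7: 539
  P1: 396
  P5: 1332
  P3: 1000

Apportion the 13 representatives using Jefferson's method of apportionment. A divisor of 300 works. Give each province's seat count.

With modified divisor 300: modified quotas P8 4.977, P2 0.567, P7 1.797, P1 1.320, P5 4.440, P3 3.333.
Rounding down: P8 4, P2 0, P7 1, P1 1, P5 4, P3 3 (total 13).

P8=4, P2=0, P7=1, P1=1, P5=4, P3=3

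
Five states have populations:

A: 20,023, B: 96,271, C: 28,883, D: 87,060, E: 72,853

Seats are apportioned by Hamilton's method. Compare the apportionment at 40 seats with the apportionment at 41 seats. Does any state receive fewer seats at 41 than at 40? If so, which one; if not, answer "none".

A

At 40 seats: A 3, B 13, C 4, D 11, E 9.
At 41 seats: A 2, B 13, C 4, D 12, E 10.
A drops from 3 to 2.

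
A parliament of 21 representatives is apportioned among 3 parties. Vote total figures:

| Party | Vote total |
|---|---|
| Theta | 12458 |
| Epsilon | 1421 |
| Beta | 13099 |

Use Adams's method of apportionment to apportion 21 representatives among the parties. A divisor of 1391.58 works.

Theta 9, Epsilon 2, Beta 10

With modified divisor 1391.58: modified quotas Theta 8.952, Epsilon 1.021, Beta 9.413.
Rounding up: Theta 9, Epsilon 2, Beta 10 (total 21).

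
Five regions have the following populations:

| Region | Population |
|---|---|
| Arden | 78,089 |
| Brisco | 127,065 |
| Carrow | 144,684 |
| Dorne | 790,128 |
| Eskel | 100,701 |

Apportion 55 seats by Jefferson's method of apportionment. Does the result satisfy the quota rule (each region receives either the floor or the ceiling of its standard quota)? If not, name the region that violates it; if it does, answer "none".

Dorne

Standard quotas: Arden 3.462, Brisco 5.633, Carrow 6.414, Dorne 35.027, Eskel 4.464.
Jefferson allocation: Arden 3, Brisco 5, Carrow 6, Dorne 37, Eskel 4.
Dorne has quota 35.027 (lower 35, upper 36) but receives 37 — outside the quota interval.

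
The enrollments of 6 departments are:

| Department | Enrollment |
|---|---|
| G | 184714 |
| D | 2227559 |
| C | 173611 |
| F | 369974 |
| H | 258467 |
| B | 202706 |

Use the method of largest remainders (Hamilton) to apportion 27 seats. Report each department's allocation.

G 1, D 18, C 1, F 3, H 2, B 2

Standard divisor: 3417031 ÷ 27 ≈ 126556.704.
Standard quotas: G 1.4595, D 17.6013, C 1.3718, F 2.9234, H 2.0423, B 1.6017.
Lower quotas: G 1, D 17, C 1, F 2, H 2, B 1 (sum 24, leaving 3 seats).
Remainders in descending order: F 0.9234, B 0.6017, D 0.6013, G 0.4595, C 0.3718, H 0.0423.
The surplus seats go to F, B, D.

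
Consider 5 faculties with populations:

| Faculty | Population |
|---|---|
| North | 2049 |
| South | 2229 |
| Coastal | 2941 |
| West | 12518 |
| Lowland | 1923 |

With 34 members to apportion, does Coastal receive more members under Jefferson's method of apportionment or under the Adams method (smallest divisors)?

Jefferson: North 3, South 3, Coastal 4, West 21, Lowland 3.
Adams: North 3, South 4, Coastal 5, West 19, Lowland 3.
Coastal gets 4 under Jefferson and 5 under Adams.

Adams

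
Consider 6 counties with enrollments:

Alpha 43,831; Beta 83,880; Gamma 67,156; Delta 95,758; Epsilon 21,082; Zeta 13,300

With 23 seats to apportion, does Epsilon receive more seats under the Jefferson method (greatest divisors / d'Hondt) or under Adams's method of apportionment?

Jefferson: Alpha 3, Beta 6, Gamma 5, Delta 7, Epsilon 1, Zeta 1.
Adams: Alpha 3, Beta 6, Gamma 5, Delta 6, Epsilon 2, Zeta 1.
Epsilon gets 1 under Jefferson and 2 under Adams.

Adams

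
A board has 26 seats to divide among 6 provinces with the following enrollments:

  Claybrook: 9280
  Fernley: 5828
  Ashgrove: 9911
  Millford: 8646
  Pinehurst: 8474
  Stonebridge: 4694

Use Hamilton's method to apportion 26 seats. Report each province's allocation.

Standard divisor: 46833 ÷ 26 ≈ 1801.269.
Standard quotas: Claybrook 5.1519, Fernley 3.2355, Ashgrove 5.5022, Millford 4.7999, Pinehurst 4.7045, Stonebridge 2.6059.
Lower quotas: Claybrook 5, Fernley 3, Ashgrove 5, Millford 4, Pinehurst 4, Stonebridge 2 (sum 23, leaving 3 seats).
Remainders in descending order: Millford 0.7999, Pinehurst 0.7045, Stonebridge 0.6059, Ashgrove 0.5022, Fernley 0.2355, Claybrook 0.1519.
The surplus seats go to Millford, Pinehurst, Stonebridge.

Claybrook=5, Fernley=3, Ashgrove=5, Millford=5, Pinehurst=5, Stonebridge=3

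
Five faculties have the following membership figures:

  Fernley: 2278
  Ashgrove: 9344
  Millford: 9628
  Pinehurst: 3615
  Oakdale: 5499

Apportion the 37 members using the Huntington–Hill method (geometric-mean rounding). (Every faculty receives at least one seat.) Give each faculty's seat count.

With divisor 826: modified quotas Fernley 2.758, Ashgrove 11.312, Millford 11.656, Pinehurst 4.377, Oakdale 6.657.
Geometric-mean thresholds: Fernley √(2·3)=2.449, Ashgrove √(11·12)=11.489, Millford √(11·12)=11.489, Pinehurst √(4·5)=4.472, Oakdale √(6·7)=6.481.
Each quota rounded against its threshold gives Fernley 3, Ashgrove 11, Millford 12, Pinehurst 4, Oakdale 7 (total 37).

Fernley=3, Ashgrove=11, Millford=12, Pinehurst=4, Oakdale=7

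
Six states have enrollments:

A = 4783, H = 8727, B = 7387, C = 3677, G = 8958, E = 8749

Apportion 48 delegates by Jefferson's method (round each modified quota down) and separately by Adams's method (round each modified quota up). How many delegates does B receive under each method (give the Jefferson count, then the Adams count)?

9 and 8

Jefferson: A 5, H 10, B 9, C 4, G 10, E 10.
Adams: A 6, H 10, B 8, C 4, G 10, E 10.
B gets 9 under Jefferson and 8 under Adams.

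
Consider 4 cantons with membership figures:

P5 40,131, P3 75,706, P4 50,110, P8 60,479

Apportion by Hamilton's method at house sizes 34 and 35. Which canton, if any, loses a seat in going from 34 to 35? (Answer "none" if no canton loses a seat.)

At 34 seats: P5 6, P3 11, P4 8, P8 9.
At 35 seats: P5 6, P3 12, P4 8, P8 9.
No canton's allocation decreased.

none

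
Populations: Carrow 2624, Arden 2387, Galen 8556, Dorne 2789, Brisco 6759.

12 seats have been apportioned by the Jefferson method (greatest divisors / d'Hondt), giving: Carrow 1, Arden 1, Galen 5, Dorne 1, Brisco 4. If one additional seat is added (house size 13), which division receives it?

Priority for the next seat is population ÷ (current seats + 1).
Priorities: Carrow 1312.000, Arden 1193.500, Galen 1426.000, Dorne 1394.500, Brisco 1351.800.
Highest priority: Galen.

Galen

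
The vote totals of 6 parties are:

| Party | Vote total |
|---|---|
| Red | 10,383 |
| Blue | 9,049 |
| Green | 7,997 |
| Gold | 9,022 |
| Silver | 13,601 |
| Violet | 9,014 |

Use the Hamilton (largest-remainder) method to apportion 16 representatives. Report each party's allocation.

Red=3; Blue=3; Green=2; Gold=2; Silver=4; Violet=2

Total 59066; standard divisor 59066/16 ≈ 3691.625.
Standard quotas: Red 2.8126, Blue 2.4512, Green 2.1663, Gold 2.4439, Silver 3.6843, Violet 2.4417.
Lower quotas: Red 2, Blue 2, Green 2, Gold 2, Silver 3, Violet 2 (sum 13, leaving 3 seats).
Remainders in descending order: Red 0.8126, Silver 0.6843, Blue 0.4512, Gold 0.4439, Violet 0.4417, Green 0.1663.
The surplus seats go to Red, Silver, Blue.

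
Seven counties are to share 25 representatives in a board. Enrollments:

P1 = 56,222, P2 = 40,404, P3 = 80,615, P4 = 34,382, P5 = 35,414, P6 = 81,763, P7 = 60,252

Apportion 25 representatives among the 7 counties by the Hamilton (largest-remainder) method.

P1 4; P2 3; P3 5; P4 2; P5 2; P6 5; P7 4

Total 389052; standard divisor 389052/25 ≈ 15562.08.
Standard quotas: P1 3.6128, P2 2.5963, P3 5.1802, P4 2.2093, P5 2.2757, P6 5.2540, P7 3.8717.
Lower quotas: P1 3, P2 2, P3 5, P4 2, P5 2, P6 5, P7 3 (sum 22, leaving 3 seats).
Remainders in descending order: P7 0.8717, P1 0.6128, P2 0.5963, P5 0.2757, P6 0.2540, P4 0.2093, P3 0.1802.
Largest remainders: P7, P1, P2 receive the extra seats.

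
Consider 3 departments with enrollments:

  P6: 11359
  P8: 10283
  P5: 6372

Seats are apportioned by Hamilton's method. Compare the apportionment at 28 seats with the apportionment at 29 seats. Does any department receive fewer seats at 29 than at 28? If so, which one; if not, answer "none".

At 28 seats: P6 11, P8 10, P5 7.
At 29 seats: P6 12, P8 11, P5 6.
P5 drops from 7 to 6.

P5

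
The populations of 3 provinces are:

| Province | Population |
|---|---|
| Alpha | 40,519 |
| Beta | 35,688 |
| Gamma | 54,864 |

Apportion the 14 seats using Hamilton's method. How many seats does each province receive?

Alpha 4; Beta 4; Gamma 6

Standard divisor: 131071 ÷ 14 ≈ 9362.214.
Standard quotas: Alpha 4.3279, Beta 3.8119, Gamma 5.8602.
Lower quotas: Alpha 4, Beta 3, Gamma 5 (sum 12, leaving 2 seats).
Remainders in descending order: Gamma 0.8602, Beta 0.8119, Alpha 0.3279.
Largest remainders: Gamma, Beta receive the extra seats.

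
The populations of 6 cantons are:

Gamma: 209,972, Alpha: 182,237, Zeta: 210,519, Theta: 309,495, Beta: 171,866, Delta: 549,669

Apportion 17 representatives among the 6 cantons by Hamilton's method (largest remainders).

Gamma: 2, Alpha: 2, Zeta: 2, Theta: 3, Beta: 2, Delta: 6

Total 1633758; standard divisor 1633758/17 ≈ 96103.412.
Standard quotas: Gamma 2.1849, Alpha 1.8963, Zeta 2.1905, Theta 3.2204, Beta 1.7883, Delta 5.7196.
Lower quotas: Gamma 2, Alpha 1, Zeta 2, Theta 3, Beta 1, Delta 5 (sum 14, leaving 3 seats).
Remainders in descending order: Alpha 0.8963, Beta 0.7883, Delta 0.7196, Theta 0.2204, Zeta 0.1905, Gamma 0.1849.
Largest remainders: Alpha, Beta, Delta receive the extra seats.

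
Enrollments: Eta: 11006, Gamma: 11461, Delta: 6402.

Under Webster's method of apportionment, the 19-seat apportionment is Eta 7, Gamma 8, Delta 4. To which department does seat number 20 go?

Priority for the next seat is population ÷ (current seats + 0.5).
Priorities: Eta 1467.467, Gamma 1348.353, Delta 1422.667.
Highest priority: Eta.

Eta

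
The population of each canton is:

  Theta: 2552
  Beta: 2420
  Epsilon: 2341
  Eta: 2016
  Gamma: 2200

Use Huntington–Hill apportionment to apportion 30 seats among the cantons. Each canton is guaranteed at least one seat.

With divisor 384: modified quotas Theta 6.646, Beta 6.302, Epsilon 6.096, Eta 5.250, Gamma 5.729.
Geometric-mean thresholds: Theta √(6·7)=6.481, Beta √(6·7)=6.481, Epsilon √(6·7)=6.481, Eta √(5·6)=5.477, Gamma √(5·6)=5.477.
Each quota rounded against its threshold gives Theta 7, Beta 6, Epsilon 6, Eta 5, Gamma 6 (total 30).

Theta 7; Beta 6; Epsilon 6; Eta 5; Gamma 6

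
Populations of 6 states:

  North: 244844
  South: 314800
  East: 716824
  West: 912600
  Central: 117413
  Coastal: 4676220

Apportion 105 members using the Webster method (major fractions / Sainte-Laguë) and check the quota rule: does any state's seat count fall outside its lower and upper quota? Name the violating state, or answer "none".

Standard quotas: North 3.682, South 4.734, East 10.779, West 13.723, Central 1.766, Coastal 70.317.
Webster allocation: North 4, South 5, East 11, West 14, Central 2, Coastal 69.
Coastal has quota 70.317 (lower 70, upper 71) but receives 69 — outside the quota interval.

Coastal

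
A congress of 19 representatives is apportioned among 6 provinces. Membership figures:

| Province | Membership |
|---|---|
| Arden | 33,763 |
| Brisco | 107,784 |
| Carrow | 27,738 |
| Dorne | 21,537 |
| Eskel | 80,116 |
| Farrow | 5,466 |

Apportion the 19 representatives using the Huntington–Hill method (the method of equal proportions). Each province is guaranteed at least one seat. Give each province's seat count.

With divisor 14928: modified quotas Arden 2.262, Brisco 7.220, Carrow 1.858, Dorne 1.443, Eskel 5.367, Farrow 0.366.
Geometric-mean thresholds: Arden √(2·3)=2.449, Brisco √(7·8)=7.483, Carrow √(1·2)=1.414, Dorne √(1·2)=1.414, Eskel √(5·6)=5.477, Farrow (min 1).
Each quota rounded against its threshold gives Arden 2, Brisco 7, Carrow 2, Dorne 2, Eskel 5, Farrow 1 (total 19).

Arden=2, Brisco=7, Carrow=2, Dorne=2, Eskel=5, Farrow=1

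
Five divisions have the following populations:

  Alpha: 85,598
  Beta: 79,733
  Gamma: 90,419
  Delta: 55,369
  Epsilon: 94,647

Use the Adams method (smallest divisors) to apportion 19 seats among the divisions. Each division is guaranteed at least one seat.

Alpha 4, Beta 4, Gamma 4, Delta 3, Epsilon 4

Standard divisor 405766/19 ≈ 21356.105; standard quotas: Alpha 4.008, Beta 3.733, Gamma 4.234, Delta 2.593, Epsilon 4.432.
Rounding up gives 5, 4, 5, 3, 5 = 22 seats, so the divisor must be adjusted.
With modified divisor 25100: modified quotas Alpha 3.410, Beta 3.177, Gamma 3.602, Delta 2.206, Epsilon 3.771.
Rounding up: Alpha 4, Beta 4, Gamma 4, Delta 3, Epsilon 4 (total 19).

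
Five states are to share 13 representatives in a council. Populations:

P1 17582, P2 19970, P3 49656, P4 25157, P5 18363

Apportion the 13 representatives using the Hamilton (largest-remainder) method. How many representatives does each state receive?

The standard divisor is 130728/13 = 10056.
Standard quotas: P1 1.7484, P2 1.9859, P3 4.9379, P4 2.5017, P5 1.8261.
Lower quotas: P1 1, P2 1, P3 4, P4 2, P5 1 (sum 9, leaving 4 seats).
Remainders in descending order: P2 0.9859, P3 0.9379, P5 0.8261, P1 0.7484, P4 0.5017.
Largest remainders: P2, P3, P5, P1 receive the extra seats.

P1 2, P2 2, P3 5, P4 2, P5 2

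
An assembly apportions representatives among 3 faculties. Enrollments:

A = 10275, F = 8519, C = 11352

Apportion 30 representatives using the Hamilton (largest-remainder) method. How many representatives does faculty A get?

10

The standard divisor is 30146/30 ≈ 1004.867.
Standard quotas: A 10.2252, F 8.4777, C 11.2970.
Lower quotas: A 10, F 8, C 11 (sum 29, leaving 1 seat).
Remainders in descending order: F 0.4777, C 0.2970, A 0.2252.
Largest remainder: F receives the extra seat.
A receives 10.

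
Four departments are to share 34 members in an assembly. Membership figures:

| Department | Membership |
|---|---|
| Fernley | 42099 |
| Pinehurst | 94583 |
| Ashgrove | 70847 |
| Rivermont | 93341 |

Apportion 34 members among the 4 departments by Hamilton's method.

The standard divisor is 300870/34 ≈ 8849.118.
Standard quotas: Fernley 4.7574, Pinehurst 10.6884, Ashgrove 8.0061, Rivermont 10.5481.
Lower quotas: Fernley 4, Pinehurst 10, Ashgrove 8, Rivermont 10 (sum 32, leaving 2 seats).
Remainders in descending order: Fernley 0.7574, Pinehurst 0.6884, Rivermont 0.5481, Ashgrove 0.0061.
Largest remainders: Fernley, Pinehurst receive the extra seats.

Fernley: 5; Pinehurst: 11; Ashgrove: 8; Rivermont: 10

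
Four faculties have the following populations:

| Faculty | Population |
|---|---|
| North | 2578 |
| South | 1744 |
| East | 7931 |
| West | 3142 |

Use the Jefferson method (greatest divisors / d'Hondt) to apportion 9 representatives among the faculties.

Standard divisor 15395/9 ≈ 1710.556; standard quotas: North 1.507, South 1.020, East 4.637, West 1.837.
Rounding down gives 1, 1, 4, 1 = 7 seats, so the divisor must be adjusted.
With modified divisor 1400: modified quotas North 1.841, South 1.246, East 5.665, West 2.244.
Rounding down: North 1, South 1, East 5, West 2 (total 9).

North: 1; South: 1; East: 5; West: 2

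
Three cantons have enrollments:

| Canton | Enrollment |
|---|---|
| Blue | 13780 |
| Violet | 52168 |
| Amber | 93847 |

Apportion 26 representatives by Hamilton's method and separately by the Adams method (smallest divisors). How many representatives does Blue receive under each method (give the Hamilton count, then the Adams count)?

Hamilton: Blue 2, Violet 9, Amber 15.
Adams: Blue 3, Violet 8, Amber 15.
Blue gets 2 under Hamilton and 3 under Adams.

2 and 3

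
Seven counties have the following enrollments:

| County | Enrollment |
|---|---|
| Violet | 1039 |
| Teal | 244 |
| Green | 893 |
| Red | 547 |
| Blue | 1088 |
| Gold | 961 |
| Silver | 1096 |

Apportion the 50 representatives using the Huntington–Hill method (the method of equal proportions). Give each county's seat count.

Violet 9; Teal 2; Green 8; Red 5; Blue 9; Gold 8; Silver 9

With divisor 117: modified quotas Violet 8.880, Teal 2.085, Green 7.632, Red 4.675, Blue 9.299, Gold 8.214, Silver 9.368.
Geometric-mean thresholds: Violet √(8·9)=8.485, Teal √(2·3)=2.449, Green √(7·8)=7.483, Red √(4·5)=4.472, Blue √(9·10)=9.487, Gold √(8·9)=8.485, Silver √(9·10)=9.487.
Each quota rounded against its threshold gives Violet 9, Teal 2, Green 8, Red 5, Blue 9, Gold 8, Silver 9 (total 50).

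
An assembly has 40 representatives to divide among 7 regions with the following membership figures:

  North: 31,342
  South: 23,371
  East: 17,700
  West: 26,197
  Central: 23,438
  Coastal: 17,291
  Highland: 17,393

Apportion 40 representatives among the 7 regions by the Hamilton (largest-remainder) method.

North: 8, South: 6, East: 5, West: 7, Central: 6, Coastal: 4, Highland: 4

Total 156732; standard divisor 156732/40 ≈ 3918.3.
Standard quotas: North 7.9989, South 5.9646, East 4.5173, West 6.6858, Central 5.9817, Coastal 4.4129, Highland 4.4389.
Lower quotas: North 7, South 5, East 4, West 6, Central 5, Coastal 4, Highland 4 (sum 35, leaving 5 seats).
Remainders in descending order: North 0.9989, Central 0.9817, South 0.9646, West 0.6858, East 0.5173, Highland 0.4389, Coastal 0.4129.
Largest remainders: North, Central, South, West, East receive the extra seats.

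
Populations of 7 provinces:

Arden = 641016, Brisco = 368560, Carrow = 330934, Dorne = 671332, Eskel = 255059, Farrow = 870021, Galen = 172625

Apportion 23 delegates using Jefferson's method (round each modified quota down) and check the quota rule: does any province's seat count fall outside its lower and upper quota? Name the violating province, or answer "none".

none

Standard quotas: Arden 4.455, Brisco 2.561, Carrow 2.300, Dorne 4.665, Eskel 1.773, Farrow 6.046, Galen 1.200.
Jefferson allocation: Arden 5, Brisco 2, Carrow 2, Dorne 5, Eskel 2, Farrow 6, Galen 1.
Every allocation lies between the lower and upper quota.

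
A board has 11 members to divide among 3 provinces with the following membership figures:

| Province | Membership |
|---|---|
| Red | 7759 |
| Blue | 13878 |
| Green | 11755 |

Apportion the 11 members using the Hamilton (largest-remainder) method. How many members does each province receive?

Red 2, Blue 5, Green 4

Standard divisor: 33392 ÷ 11 ≈ 3035.636.
Standard quotas: Red 2.5560, Blue 4.5717, Green 3.8723.
Lower quotas: Red 2, Blue 4, Green 3 (sum 9, leaving 2 seats).
Remainders in descending order: Green 0.8723, Blue 0.5717, Red 0.5560.
Largest remainders: Green, Blue receive the extra seats.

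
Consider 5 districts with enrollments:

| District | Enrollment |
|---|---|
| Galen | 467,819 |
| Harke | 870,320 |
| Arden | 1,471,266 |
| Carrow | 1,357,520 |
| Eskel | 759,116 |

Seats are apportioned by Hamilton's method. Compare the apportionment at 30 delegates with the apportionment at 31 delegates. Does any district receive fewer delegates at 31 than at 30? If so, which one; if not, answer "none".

At 30 seats: Galen 3, Harke 5, Arden 9, Carrow 8, Eskel 5.
At 31 seats: Galen 3, Harke 5, Arden 9, Carrow 9, Eskel 5.
No district's allocation decreased.

none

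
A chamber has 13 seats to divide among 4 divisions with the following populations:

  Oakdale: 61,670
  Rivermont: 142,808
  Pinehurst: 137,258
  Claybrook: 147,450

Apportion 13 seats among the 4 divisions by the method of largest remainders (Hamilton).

Standard divisor: 489186 ÷ 13 ≈ 37629.692.
Standard quotas: Oakdale 1.6389, Rivermont 3.7951, Pinehurst 3.6476, Claybrook 3.9184.
Lower quotas: Oakdale 1, Rivermont 3, Pinehurst 3, Claybrook 3 (sum 10, leaving 3 seats).
Remainders in descending order: Claybrook 0.9184, Rivermont 0.7951, Pinehurst 0.6476, Oakdale 0.6389.
Largest remainders: Claybrook, Rivermont, Pinehurst receive the extra seats.

Oakdale=1, Rivermont=4, Pinehurst=4, Claybrook=4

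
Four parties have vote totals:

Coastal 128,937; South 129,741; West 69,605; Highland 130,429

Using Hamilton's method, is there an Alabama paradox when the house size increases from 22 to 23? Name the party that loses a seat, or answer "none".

At 22 seats: Coastal 6, South 6, West 4, Highland 6.
At 23 seats: Coastal 6, South 7, West 3, Highland 7.
West drops from 4 to 3.

West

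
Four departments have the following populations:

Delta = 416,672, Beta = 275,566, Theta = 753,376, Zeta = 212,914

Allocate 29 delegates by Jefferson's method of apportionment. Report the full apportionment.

Delta=7; Beta=5; Theta=14; Zeta=3

Standard divisor 1658528/29 ≈ 57190.621; standard quotas: Delta 7.286, Beta 4.818, Theta 13.173, Zeta 3.723.
Rounding down gives 7, 4, 13, 3 = 27 seats, so the divisor must be adjusted.
With modified divisor 53500: modified quotas Delta 7.788, Beta 5.151, Theta 14.082, Zeta 3.980.
Rounding down: Delta 7, Beta 5, Theta 14, Zeta 3 (total 29).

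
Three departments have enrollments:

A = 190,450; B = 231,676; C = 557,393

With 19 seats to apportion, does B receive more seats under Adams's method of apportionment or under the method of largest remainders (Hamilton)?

Adams

Adams: A 4, B 5, C 10.
Hamilton: A 4, B 4, C 11.
B gets 5 under Adams and 4 under Hamilton.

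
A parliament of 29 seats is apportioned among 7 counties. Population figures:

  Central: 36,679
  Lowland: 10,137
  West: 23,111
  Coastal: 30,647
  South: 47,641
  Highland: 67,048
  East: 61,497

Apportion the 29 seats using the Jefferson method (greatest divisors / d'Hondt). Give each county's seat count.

Central: 4, Lowland: 1, West: 2, Coastal: 3, South: 5, Highland: 7, East: 7

Standard divisor 276760/29 ≈ 9543.448; standard quotas: Central 3.843, Lowland 1.062, West 2.422, Coastal 3.211, South 4.992, Highland 7.026, East 6.444.
Rounding down gives 3, 1, 2, 3, 4, 7, 6 = 26 seats, so the divisor must be adjusted.
With modified divisor 8600: modified quotas Central 4.265, Lowland 1.179, West 2.687, Coastal 3.564, South 5.540, Highland 7.796, East 7.151.
Rounding down: Central 4, Lowland 1, West 2, Coastal 3, South 5, Highland 7, East 7 (total 29).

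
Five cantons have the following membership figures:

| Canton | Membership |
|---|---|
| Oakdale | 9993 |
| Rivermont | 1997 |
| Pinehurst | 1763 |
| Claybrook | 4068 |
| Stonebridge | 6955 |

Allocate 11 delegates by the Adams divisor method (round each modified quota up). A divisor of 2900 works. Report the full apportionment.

With modified divisor 2900: modified quotas Oakdale 3.446, Rivermont 0.689, Pinehurst 0.608, Claybrook 1.403, Stonebridge 2.398.
Rounding up: Oakdale 4, Rivermont 1, Pinehurst 1, Claybrook 2, Stonebridge 3 (total 11).

Oakdale 4, Rivermont 1, Pinehurst 1, Claybrook 2, Stonebridge 3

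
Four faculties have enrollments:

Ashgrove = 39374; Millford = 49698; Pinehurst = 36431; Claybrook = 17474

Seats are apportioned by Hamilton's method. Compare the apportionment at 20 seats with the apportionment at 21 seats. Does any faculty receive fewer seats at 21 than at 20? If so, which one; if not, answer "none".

none

At 20 seats: Ashgrove 6, Millford 7, Pinehurst 5, Claybrook 2.
At 21 seats: Ashgrove 6, Millford 7, Pinehurst 5, Claybrook 3.
No faculty's allocation decreased.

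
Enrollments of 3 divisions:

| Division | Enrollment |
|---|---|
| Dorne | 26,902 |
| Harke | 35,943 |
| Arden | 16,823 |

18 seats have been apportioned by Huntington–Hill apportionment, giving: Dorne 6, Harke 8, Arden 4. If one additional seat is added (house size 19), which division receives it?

Priority for the next seat is population ÷ (√(s·(s+1))).
Priorities: Dorne 4151.069, Harke 4235.923, Arden 3761.737.
Highest priority: Harke.

Harke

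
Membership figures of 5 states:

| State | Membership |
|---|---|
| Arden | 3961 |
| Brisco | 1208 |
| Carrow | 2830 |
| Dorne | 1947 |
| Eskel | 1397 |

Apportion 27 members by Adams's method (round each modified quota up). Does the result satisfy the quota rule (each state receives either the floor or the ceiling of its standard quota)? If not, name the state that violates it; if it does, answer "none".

Standard quotas: Arden 9.428, Brisco 2.875, Carrow 6.736, Dorne 4.634, Eskel 3.325.
Adams allocation: Arden 9, Brisco 3, Carrow 7, Dorne 5, Eskel 3.
Every allocation lies between the lower and upper quota.

none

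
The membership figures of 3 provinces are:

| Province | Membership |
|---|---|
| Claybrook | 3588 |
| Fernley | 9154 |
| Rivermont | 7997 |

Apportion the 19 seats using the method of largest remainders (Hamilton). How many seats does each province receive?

Total 20739; standard divisor 20739/19 ≈ 1091.526.
Standard quotas: Claybrook 3.2871, Fernley 8.3864, Rivermont 7.3264.
Lower quotas: Claybrook 3, Fernley 8, Rivermont 7 (sum 18, leaving 1 seat).
Remainders in descending order: Fernley 0.3864, Rivermont 0.3264, Claybrook 0.2871.
Largest remainder: Fernley receives the extra seat.

Claybrook=3; Fernley=9; Rivermont=7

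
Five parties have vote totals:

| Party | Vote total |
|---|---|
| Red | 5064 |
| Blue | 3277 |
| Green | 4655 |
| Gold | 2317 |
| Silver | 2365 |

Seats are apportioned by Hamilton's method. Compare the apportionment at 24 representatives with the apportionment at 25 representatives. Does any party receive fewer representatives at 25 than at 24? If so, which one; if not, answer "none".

At 24 seats: Red 7, Blue 5, Green 6, Gold 3, Silver 3.
At 25 seats: Red 7, Blue 5, Green 7, Gold 3, Silver 3.
No party's allocation decreased.

none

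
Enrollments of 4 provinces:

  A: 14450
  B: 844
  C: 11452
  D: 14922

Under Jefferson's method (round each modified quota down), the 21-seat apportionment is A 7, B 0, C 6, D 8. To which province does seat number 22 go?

A

Priority for the next seat is population ÷ (current seats + 1).
Priorities: A 1806.250, B 844.000, C 1636.000, D 1658.000.
Highest priority: A.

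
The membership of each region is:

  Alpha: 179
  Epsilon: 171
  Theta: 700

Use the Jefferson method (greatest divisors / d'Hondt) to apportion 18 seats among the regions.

Alpha 3; Epsilon 3; Theta 12

Standard divisor 1050/18 ≈ 58.333; standard quotas: Alpha 3.069, Epsilon 2.931, Theta 12.000.
Rounding down gives 3, 2, 12 = 17 seats, so the divisor must be adjusted.
With modified divisor 55: modified quotas Alpha 3.255, Epsilon 3.109, Theta 12.727.
Rounding down: Alpha 3, Epsilon 3, Theta 12 (total 18).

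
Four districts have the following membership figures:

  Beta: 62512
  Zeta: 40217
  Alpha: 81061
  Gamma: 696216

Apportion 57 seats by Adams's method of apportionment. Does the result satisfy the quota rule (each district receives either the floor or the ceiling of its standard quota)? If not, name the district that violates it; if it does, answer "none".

Standard quotas: Beta 4.049, Zeta 2.605, Alpha 5.251, Gamma 45.096.
Adams allocation: Beta 4, Zeta 3, Alpha 6, Gamma 44.
Gamma has quota 45.096 (lower 45, upper 46) but receives 44 — outside the quota interval.

Gamma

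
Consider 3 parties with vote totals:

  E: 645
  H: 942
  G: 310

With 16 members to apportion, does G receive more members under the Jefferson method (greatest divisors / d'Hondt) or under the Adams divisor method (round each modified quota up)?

Adams

Jefferson: E 6, H 8, G 2.
Adams: E 5, H 8, G 3.
G gets 2 under Jefferson and 3 under Adams.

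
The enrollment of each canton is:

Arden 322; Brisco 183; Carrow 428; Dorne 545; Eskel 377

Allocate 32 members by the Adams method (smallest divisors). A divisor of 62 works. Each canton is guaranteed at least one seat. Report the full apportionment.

Arden 6, Brisco 3, Carrow 7, Dorne 9, Eskel 7

With modified divisor 62: modified quotas Arden 5.194, Brisco 2.952, Carrow 6.903, Dorne 8.790, Eskel 6.081.
Rounding up: Arden 6, Brisco 3, Carrow 7, Dorne 9, Eskel 7 (total 32).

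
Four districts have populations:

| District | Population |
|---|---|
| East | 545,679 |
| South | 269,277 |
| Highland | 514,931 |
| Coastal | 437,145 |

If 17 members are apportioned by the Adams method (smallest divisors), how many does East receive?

Standard divisor 1767032/17 ≈ 103943.059; standard quotas: East 5.250, South 2.591, Highland 4.954, Coastal 4.206.
Rounding up gives 6, 3, 5, 5 = 19 seats, so the divisor must be adjusted.
With modified divisor 119000: modified quotas East 4.586, South 2.263, Highland 4.327, Coastal 3.673.
Rounding up: East 5, South 3, Highland 5, Coastal 4 (total 17).
East receives 5.

5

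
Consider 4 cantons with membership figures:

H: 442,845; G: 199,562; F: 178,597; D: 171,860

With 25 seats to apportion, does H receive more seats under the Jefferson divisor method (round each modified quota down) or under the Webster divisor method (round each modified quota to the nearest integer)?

Jefferson

Jefferson: H 12, G 5, F 4, D 4.
Webster: H 11, G 5, F 5, D 4.
H gets 12 under Jefferson and 11 under Webster.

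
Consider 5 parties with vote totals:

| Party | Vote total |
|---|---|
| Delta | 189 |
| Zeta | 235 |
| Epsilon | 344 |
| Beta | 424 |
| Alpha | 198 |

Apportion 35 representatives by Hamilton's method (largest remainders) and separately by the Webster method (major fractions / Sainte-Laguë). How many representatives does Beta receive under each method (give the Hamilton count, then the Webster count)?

Hamilton: Delta 5, Zeta 6, Epsilon 8, Beta 11, Alpha 5.
Webster: Delta 5, Zeta 6, Epsilon 9, Beta 10, Alpha 5.
Beta gets 11 under Hamilton and 10 under Webster.

11 and 10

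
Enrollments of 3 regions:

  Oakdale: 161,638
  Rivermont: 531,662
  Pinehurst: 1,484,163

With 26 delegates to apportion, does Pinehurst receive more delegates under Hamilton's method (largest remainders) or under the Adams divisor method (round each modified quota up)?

Hamilton

Hamilton: Oakdale 2, Rivermont 6, Pinehurst 18.
Adams: Oakdale 2, Rivermont 7, Pinehurst 17.
Pinehurst gets 18 under Hamilton and 17 under Adams.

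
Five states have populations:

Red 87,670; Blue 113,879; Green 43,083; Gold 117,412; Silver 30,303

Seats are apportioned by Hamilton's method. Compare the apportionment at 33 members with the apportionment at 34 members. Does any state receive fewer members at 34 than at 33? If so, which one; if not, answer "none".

none

At 33 seats: Red 7, Blue 10, Green 4, Gold 10, Silver 2.
At 34 seats: Red 7, Blue 10, Green 4, Gold 10, Silver 3.
No state's allocation decreased.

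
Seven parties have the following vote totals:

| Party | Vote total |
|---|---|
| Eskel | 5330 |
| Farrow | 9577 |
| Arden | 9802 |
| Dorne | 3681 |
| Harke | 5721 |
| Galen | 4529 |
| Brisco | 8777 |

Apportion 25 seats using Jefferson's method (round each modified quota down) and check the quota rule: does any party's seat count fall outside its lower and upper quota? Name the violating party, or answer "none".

Standard quotas: Eskel 2.810, Farrow 5.049, Arden 5.168, Dorne 1.941, Harke 3.016, Galen 2.388, Brisco 4.628.
Jefferson allocation: Eskel 3, Farrow 5, Arden 5, Dorne 2, Harke 3, Galen 2, Brisco 5.
Every allocation lies between the lower and upper quota.

none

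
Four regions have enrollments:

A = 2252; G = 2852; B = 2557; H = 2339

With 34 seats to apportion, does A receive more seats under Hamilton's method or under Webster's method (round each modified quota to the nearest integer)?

Hamilton: A 7, G 10, B 9, H 8.
Webster: A 8, G 9, B 9, H 8.
A gets 7 under Hamilton and 8 under Webster.

Webster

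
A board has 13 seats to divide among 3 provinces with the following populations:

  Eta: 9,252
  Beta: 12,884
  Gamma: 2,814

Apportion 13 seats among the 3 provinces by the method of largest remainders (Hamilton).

Eta 5, Beta 7, Gamma 1

Total 24950; standard divisor 24950/13 ≈ 1919.231.
Standard quotas: Eta 4.8207, Beta 6.7131, Gamma 1.4662.
Lower quotas: Eta 4, Beta 6, Gamma 1 (sum 11, leaving 2 seats).
Remainders in descending order: Eta 0.8207, Beta 0.7131, Gamma 0.4662.
The surplus seats go to Eta, Beta.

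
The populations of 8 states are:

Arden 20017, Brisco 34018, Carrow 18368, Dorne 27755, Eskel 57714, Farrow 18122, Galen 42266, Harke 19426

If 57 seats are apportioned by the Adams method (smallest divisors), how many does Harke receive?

5

Standard divisor 237686/57 ≈ 4169.93; standard quotas: Arden 4.800, Brisco 8.158, Carrow 4.405, Dorne 6.656, Eskel 13.841, Farrow 4.346, Galen 10.136, Harke 4.659.
Rounding up gives 5, 9, 5, 7, 14, 5, 11, 5 = 61 seats, so the divisor must be adjusted.
With modified divisor 4560: modified quotas Arden 4.390, Brisco 7.460, Carrow 4.028, Dorne 6.087, Eskel 12.657, Farrow 3.974, Galen 9.269, Harke 4.260.
Rounding up: Arden 5, Brisco 8, Carrow 5, Dorne 7, Eskel 13, Farrow 4, Galen 10, Harke 5 (total 57).
Harke receives 5.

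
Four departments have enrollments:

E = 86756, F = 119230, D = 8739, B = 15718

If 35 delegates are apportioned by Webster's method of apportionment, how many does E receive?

13

Standard divisor 230443/35 ≈ 6584.086; standard quotas: E 13.177, F 18.109, D 1.327, B 2.387.
Rounding to the nearest integer gives 13, 18, 1, 2 = 34 seats, so the divisor must be adjusted.
With modified divisor 6436: modified quotas E 13.480, F 18.525, D 1.358, B 2.442.
Rounding to the nearest integer: E 13, F 19, D 1, B 2 (total 35).
E receives 13.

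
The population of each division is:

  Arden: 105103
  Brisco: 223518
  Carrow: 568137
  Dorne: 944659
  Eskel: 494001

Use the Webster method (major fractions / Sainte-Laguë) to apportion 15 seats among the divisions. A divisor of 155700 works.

Arden 1; Brisco 1; Carrow 4; Dorne 6; Eskel 3

With modified divisor 155700: modified quotas Arden 0.675, Brisco 1.436, Carrow 3.649, Dorne 6.067, Eskel 3.173.
Rounding to the nearest integer: Arden 1, Brisco 1, Carrow 4, Dorne 6, Eskel 3 (total 15).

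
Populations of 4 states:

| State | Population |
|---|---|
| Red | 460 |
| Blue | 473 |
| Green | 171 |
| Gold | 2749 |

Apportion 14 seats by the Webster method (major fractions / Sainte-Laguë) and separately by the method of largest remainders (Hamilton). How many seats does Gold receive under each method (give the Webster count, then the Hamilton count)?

9 and 10

Webster: Red 2, Blue 2, Green 1, Gold 9.
Hamilton: Red 2, Blue 2, Green 0, Gold 10.
Gold gets 9 under Webster and 10 under Hamilton.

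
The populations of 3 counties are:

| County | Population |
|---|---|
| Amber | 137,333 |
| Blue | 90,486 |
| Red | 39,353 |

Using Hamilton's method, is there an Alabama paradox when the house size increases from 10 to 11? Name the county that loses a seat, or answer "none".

At 10 seats: Amber 5, Blue 3, Red 2.
At 11 seats: Amber 6, Blue 4, Red 1.
Red drops from 2 to 1.

Red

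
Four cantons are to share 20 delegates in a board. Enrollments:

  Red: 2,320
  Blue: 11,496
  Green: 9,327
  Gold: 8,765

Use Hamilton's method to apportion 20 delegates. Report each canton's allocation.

Total 31908; standard divisor 31908/20 ≈ 1595.4.
Standard quotas: Red 1.4542, Blue 7.2057, Green 5.8462, Gold 5.4939.
Lower quotas: Red 1, Blue 7, Green 5, Gold 5 (sum 18, leaving 2 seats).
Remainders in descending order: Green 0.8462, Gold 0.4939, Red 0.4542, Blue 0.2057.
The surplus seats go to Green, Gold.

Red 1; Blue 7; Green 6; Gold 6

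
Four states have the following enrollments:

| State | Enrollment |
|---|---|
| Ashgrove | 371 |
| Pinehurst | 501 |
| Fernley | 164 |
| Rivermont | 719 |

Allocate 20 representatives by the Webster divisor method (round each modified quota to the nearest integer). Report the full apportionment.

Ashgrove 4, Pinehurst 6, Fernley 2, Rivermont 8

Standard divisor 1755/20 ≈ 87.75; standard quotas: Ashgrove 4.228, Pinehurst 5.709, Fernley 1.869, Rivermont 8.194.
Rounding to the nearest integer gives Ashgrove 4, Pinehurst 6, Fernley 2, Rivermont 8 — total 20, matching the house size, so no adjustment is needed.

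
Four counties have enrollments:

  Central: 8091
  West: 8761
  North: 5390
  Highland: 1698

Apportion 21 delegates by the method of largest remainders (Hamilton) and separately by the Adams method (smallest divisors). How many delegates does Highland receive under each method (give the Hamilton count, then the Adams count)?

Hamilton: Central 7, West 8, North 5, Highland 1.
Adams: Central 7, West 7, North 5, Highland 2.
Highland gets 1 under Hamilton and 2 under Adams.

1 and 2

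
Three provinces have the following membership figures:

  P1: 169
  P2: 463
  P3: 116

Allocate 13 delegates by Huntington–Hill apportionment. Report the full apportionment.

P1=3, P2=8, P3=2

With divisor 58: modified quotas P1 2.914, P2 7.983, P3 2.000.
Geometric-mean thresholds: P1 √(2·3)=2.449, P2 √(7·8)=7.483, P3 √(2·3)=2.449.
Each quota rounded against its threshold gives P1 3, P2 8, P3 2 (total 13).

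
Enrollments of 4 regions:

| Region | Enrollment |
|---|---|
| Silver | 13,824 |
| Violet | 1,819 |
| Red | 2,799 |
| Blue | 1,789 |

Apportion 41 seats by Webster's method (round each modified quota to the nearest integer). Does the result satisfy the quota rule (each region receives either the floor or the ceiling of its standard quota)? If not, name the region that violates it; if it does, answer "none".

Silver

Standard quotas: Silver 28.016, Violet 3.686, Red 5.672, Blue 3.626.
Webster allocation: Silver 27, Violet 4, Red 6, Blue 4.
Silver has quota 28.016 (lower 28, upper 29) but receives 27 — outside the quota interval.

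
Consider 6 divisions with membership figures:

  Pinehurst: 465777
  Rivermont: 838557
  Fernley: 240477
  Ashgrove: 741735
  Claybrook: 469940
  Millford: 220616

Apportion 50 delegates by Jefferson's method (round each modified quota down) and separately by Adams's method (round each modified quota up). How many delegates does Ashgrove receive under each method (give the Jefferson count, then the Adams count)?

13 and 12

Jefferson: Pinehurst 8, Rivermont 14, Fernley 4, Ashgrove 13, Claybrook 8, Millford 3.
Adams: Pinehurst 8, Rivermont 14, Fernley 4, Ashgrove 12, Claybrook 8, Millford 4.
Ashgrove gets 13 under Jefferson and 12 under Adams.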